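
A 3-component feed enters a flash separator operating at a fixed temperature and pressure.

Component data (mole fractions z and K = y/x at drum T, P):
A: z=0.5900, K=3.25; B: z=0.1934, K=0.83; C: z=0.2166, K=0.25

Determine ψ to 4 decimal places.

Newton–Raphson from ψ = 0.5:
  ψ = 0.5000: g = 0.32885, g' = -0.9800 → ψ = 0.8356
  ψ = 0.8356: g = -0.01252, g' = -1.2418 → ψ = 0.8255
  ψ = 0.8255: g = -0.00015, g' = -1.2132 → ψ = 0.8254
Converged at ψ = 0.8254.

ψ = 0.8254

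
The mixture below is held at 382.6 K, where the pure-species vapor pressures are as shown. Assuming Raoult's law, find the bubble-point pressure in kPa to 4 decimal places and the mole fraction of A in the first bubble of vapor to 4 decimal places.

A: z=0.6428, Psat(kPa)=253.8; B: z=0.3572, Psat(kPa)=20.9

Pbub = 170.6081 kPa, y_A = 0.9562

At the bubble point ψ → 0, so ΣzᵢKᵢ = 1 with Kᵢ = Pᵢˢᵃᵗ/P ⇒ P = ΣzᵢPᵢˢᵃᵗ.
P = 0.6428·253.8 + 0.3572·20.9 = 170.6081 kPa
yᵢ = zᵢPᵢˢᵃᵗ/P ⇒ y_A = 0.6428·253.8/170.6081 = 0.9562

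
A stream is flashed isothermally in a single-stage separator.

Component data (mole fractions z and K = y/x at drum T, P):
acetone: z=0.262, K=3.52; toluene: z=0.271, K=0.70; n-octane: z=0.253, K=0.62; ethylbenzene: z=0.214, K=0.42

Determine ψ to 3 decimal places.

ψ = 0.340

Material balance + equilibrium reduce to Σ zᵢ(Kᵢ−1)/(1+ψ(Kᵢ−1)) = 0.
g(0) = ΣzᵢKᵢ − 1 = 0.359 and g(1) = 1 − Σzᵢ/Kᵢ = -0.379, so a root lies in (0, 1).
Newton–Raphson from ψ = 0.35:
  ψ = 0.350: g = -0.0066, g' = -0.662 → ψ = 0.340
Converged at ψ = 0.340.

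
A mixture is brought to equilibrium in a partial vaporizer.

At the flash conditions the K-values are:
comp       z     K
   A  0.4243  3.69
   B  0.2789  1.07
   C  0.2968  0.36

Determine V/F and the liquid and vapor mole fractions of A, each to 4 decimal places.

Rachford–Rice: g(V/F) = Σ zᵢ(Kᵢ−1)/(1+V/F(Kᵢ−1)) = 0.
g(0) = ΣzᵢKᵢ − 1 = 0.9709 and g(1) = 1 − Σzᵢ/Kᵢ = -0.2001, so a root lies in (0, 1).
Newton–Raphson from V/F = 0.53:
  V/F = 0.5300: g = 0.20190, g' = -0.8015 → V/F = 0.7819
  V/F = 0.7819: g = 0.00607, g' = -0.8071 → V/F = 0.7894
Converged at V/F = 0.7894.
Compositions from xᵢ = zᵢ/(1+V/F(Kᵢ−1)), yᵢ = Kᵢxᵢ:
  A: x = 0.1358, y = 0.5013
  B: x = 0.2643, y = 0.2828
  C: x = 0.5999, y = 0.2160

V/F = 0.7894, x_A = 0.1358, y_A = 0.5013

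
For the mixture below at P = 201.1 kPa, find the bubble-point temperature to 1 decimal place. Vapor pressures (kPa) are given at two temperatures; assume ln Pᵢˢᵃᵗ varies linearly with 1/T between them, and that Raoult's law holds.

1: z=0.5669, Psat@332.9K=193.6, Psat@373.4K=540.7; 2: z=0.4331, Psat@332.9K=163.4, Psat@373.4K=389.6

T = 337.0 K

Bubble-point temperature: ΣzᵢPᵢˢᵃᵗ(T) = P. Interpolate ln Pᵢˢᵃᵗ = aᵢ + bᵢ/T.
  T = 332.9 K: ΣzᵢPᵢˢᵃᵗ = 180.52 kPa
  T = 373.4 K: ΣzᵢPᵢˢᵃᵗ = 475.26 kPa
  T = 353.1 K: ΣzᵢPᵢˢᵃᵗ = 300.57 kPa
  T = 343.0 K: ΣzᵢPᵢˢᵃᵗ = 234.64 kPa
  T = 337.9 K: ΣzᵢPᵢˢᵃᵗ = 205.94 kPa
  T = 335.4 K: ΣzᵢPᵢˢᵃᵗ = 192.90 kPa
Interpolating between 335.4 K and 337.9 K gives T ≈ 337.0 K.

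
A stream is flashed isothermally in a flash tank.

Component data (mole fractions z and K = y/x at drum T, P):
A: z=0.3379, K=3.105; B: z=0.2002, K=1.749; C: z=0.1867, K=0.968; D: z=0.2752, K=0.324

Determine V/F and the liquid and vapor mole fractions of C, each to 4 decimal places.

Material balance + equilibrium reduce to Σ zᵢ(Kᵢ−1)/(1+V/F(Kᵢ−1)) = 0.
g(0) = ΣzᵢKᵢ − 1 = 0.6692 and g(1) = 1 − Σzᵢ/Kᵢ = -0.2655, so a root lies in (0, 1).
Iterate (Newton) starting at V/F = 0.64:
  V/F = 0.6400: g = 0.07040, g' = -0.7140 → V/F = 0.7386
  V/F = 0.7386: g = -0.00271, g' = -0.7778 → V/F = 0.7351
Converged at V/F = 0.7351.
Compositions from xᵢ = zᵢ/(1+V/F(Kᵢ−1)), yᵢ = Kᵢxᵢ:
  A: x = 0.1326, y = 0.4119
  B: x = 0.1291, y = 0.2258
  C: x = 0.1912, y = 0.1851
  D: x = 0.5470, y = 0.1772

V/F = 0.7351, x_C = 0.1912, y_C = 0.1851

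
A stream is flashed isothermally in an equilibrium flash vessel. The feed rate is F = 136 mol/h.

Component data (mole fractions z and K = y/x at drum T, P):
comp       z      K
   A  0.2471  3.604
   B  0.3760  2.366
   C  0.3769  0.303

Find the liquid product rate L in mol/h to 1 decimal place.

L = 43.6 mol/h

Let ψ = V/F and solve Σ zᵢ(Kᵢ−1)/(1+ψ(Kᵢ−1)) = 0.
g(0) = ΣzᵢKᵢ − 1 = 0.8944 and g(1) = 1 − Σzᵢ/Kᵢ = -0.4714, so a root lies in (0, 1).
Newton–Raphson from ψ = 0.5:
  ψ = 0.5000: g = 0.18147, g' = -0.9953 → ψ = 0.6823
  ψ = 0.6823: g = -0.00338, g' = -1.0711 → ψ = 0.6792
Converged at ψ = 0.6792.
Then V = ψ·F = 0.6792·136 = 92.4 mol/h and L = F − V = 43.6 mol/h.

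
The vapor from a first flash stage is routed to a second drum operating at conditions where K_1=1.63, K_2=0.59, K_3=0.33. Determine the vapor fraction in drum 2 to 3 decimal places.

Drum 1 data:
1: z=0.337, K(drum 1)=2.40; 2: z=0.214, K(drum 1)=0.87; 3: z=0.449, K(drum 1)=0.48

V/F (drum 2) = 0.230

Drum 1:
Rachford–Rice: g(ψ₁) = Σ zᵢ(Kᵢ−1)/(1+ψ₁(Kᵢ−1)) = 0.
Feasibility: ΣzᵢKᵢ = 1.211, Σzᵢ/Kᵢ = 1.322 — both > 1, two phases present.
Newton iteration, ψ₁⁰ = 0.3:
  ψ₁ = 0.300: g = 0.0267, g' = -0.502 → ψ₁ = 0.353
  ψ₁ = 0.353: g = 0.0006, g' = -0.482 → ψ₁ = 0.354
Converged at ψ₁ = 0.354.
Drum-1 compositions:
  1: x = 0.225, y = 0.541
  2: x = 0.224, y = 0.195
  3: x = 0.550, y = 0.264
Drum-2 feed = drum-1 vapor: z₂ = (0.5406, 0.1952, 0.2642).
Drum 2:
Newton–Raphson from ψ₂ = 0.35:
  ψ₂ = 0.350: g = -0.0456, g' = -0.391 → ψ₂ = 0.233
  ψ₂ = 0.233: g = -0.0014, g' = -0.370 → ψ₂ = 0.230
Converged at ψ₂ = 0.230.
  1: x = 0.472, y = 0.770
  2: x = 0.215, y = 0.127
  3: x = 0.312, y = 0.103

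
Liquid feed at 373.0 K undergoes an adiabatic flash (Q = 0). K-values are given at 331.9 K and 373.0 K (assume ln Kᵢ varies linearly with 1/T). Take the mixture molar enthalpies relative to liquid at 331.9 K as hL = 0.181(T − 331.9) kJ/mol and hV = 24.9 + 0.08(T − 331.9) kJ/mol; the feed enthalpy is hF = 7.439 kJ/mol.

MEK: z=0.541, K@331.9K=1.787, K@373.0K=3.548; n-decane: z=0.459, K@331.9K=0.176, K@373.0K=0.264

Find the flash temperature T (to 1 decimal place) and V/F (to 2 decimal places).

Adiabatic flash: solve Rachford–Rice at each trial T, then check hF = ψ·hV(T) + (1−ψ)·hL(T).
  T = 331.9 K: K = (1.787, 0.176), RR gives ψ = 0.073, H_out = 1.826 kJ/mol
  T = 373.0 K: K = (3.548, 0.264), RR gives ψ = 0.555, H_out = 18.953 kJ/mol
  T = 352.4 K: K = (2.567, 0.218), RR gives ψ = 0.399, H_out = 12.816 kJ/mol
  T = 342.1 K: K = (2.151, 0.196), RR gives ψ = 0.275, H_out = 8.401 kJ/mol
  T = 337.0 K: K = (1.964, 0.186), RR gives ψ = 0.188, H_out = 5.515 kJ/mol
  T = 339.6 K: K = (2.058, 0.191), RR gives ψ = 0.235, H_out = 7.065 kJ/mol
  T = 340.9 K: K = (2.106, 0.194), RR gives ψ = 0.256, H_out = 7.776 kJ/mol
Linear interpolation between T = 339.6 (H_out = 7.065) and T = 340.9 (H_out = 7.776) on hF = 7.439 gives T ≈ 340.3 K, at which ψ = 0.25.

T = 340.3 K, V/F = 0.25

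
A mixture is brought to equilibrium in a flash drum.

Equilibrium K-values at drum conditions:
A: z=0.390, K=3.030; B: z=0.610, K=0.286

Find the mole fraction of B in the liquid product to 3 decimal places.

x_B = 0.740

Material balance + equilibrium reduce to Σ zᵢ(Kᵢ−1)/(1+ψ(Kᵢ−1)) = 0.
Check two-phase: ΣzᵢKᵢ = 1.356 > 1 and Σzᵢ/Kᵢ = 2.262 > 1, so g(0) = 0.356 > 0 and g(1) = -1.262 < 0.
Newton–Raphson from ψ = 0.5:
  ψ = 0.500: g = -0.2845, g' = -1.148 → ψ = 0.252
  ψ = 0.252: g = -0.0076, g' = -1.166 → ψ = 0.246
Converged at ψ = 0.246.
Compositions from xᵢ = zᵢ/(1+ψ(Kᵢ−1)), yᵢ = Kᵢxᵢ:
  A: x = 0.260, y = 0.788
  B: x = 0.740, y = 0.212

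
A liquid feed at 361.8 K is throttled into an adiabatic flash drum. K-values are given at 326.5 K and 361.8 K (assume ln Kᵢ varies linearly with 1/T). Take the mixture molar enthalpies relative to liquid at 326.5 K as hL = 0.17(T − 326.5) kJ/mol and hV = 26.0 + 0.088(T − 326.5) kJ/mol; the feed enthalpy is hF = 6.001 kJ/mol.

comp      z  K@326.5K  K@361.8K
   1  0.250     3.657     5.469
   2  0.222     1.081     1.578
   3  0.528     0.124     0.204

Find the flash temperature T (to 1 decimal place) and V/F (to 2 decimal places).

T = 335.1 K, V/F = 0.18

Adiabatic flash: solve Rachford–Rice at each trial T, then check hF = ψ·hV(T) + (1−ψ)·hL(T).
  T = 326.5 K: K = (3.657, 1.081, 0.124), RR gives ψ = 0.123, H_out = 3.199 kJ/mol
  T = 361.8 K: K = (5.469, 1.578, 0.204), RR gives ψ = 0.323, H_out = 13.458 kJ/mol
  T = 344.1 K: K = (4.516, 1.318, 0.161), RR gives ψ = 0.232, H_out = 8.686 kJ/mol
  T = 335.3 K: K = (4.075, 1.197, 0.142), RR gives ψ = 0.181, H_out = 6.065 kJ/mol
  T = 330.9 K: K = (3.863, 1.138, 0.133), RR gives ψ = 0.153, H_out = 4.667 kJ/mol
  T = 333.1 K: K = (3.968, 1.167, 0.137), RR gives ψ = 0.167, H_out = 5.374 kJ/mol
Linear interpolation between T = 333.1 (H_out = 5.374) and T = 335.3 (H_out = 6.065) on hF = 6.001 gives T ≈ 335.1 K, at which ψ = 0.18.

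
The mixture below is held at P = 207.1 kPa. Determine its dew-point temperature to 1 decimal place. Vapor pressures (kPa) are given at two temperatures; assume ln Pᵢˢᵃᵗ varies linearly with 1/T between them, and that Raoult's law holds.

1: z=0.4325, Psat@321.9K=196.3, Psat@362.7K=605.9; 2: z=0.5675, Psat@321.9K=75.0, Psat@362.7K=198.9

T = 349.4 K

Dew-point temperature: Σzᵢ·P/Pᵢˢᵃᵗ(T) = 1. Interpolate ln Pᵢˢᵃᵗ = aᵢ + bᵢ/T.
  T = 321.9 K: ΣzᵢP/Pᵢˢᵃᵗ = 2.0234
  T = 362.7 K: ΣzᵢP/Pᵢˢᵃᵗ = 0.7387
  T = 342.3 K: ΣzᵢP/Pᵢˢᵃᵗ = 1.1859
  T = 352.5 K: ΣzᵢP/Pᵢˢᵃᵗ = 0.9295
  T = 347.4 K: ΣzᵢP/Pᵢˢᵃᵗ = 1.0480
  T = 349.9 K: ΣzᵢP/Pᵢˢᵃᵗ = 0.9877
Interpolating between 347.4 K and 349.9 K gives T ≈ 349.4 K.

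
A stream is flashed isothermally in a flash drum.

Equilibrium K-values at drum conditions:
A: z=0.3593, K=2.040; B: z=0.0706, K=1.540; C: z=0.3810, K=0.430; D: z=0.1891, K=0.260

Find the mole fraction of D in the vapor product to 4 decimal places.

y_D = 0.0526

Newton–Raphson from ψ = 0.36:
  ψ = 0.3600: g = -0.16019, g' = -0.6085 → ψ = 0.0968
  ψ = 0.0968: g = -0.00484, g' = -0.5982 → ψ = 0.0887
Converged at ψ = 0.0887.
Compositions from xᵢ = zᵢ/(1+ψ(Kᵢ−1)), yᵢ = Kᵢxᵢ:
  A: x = 0.3290, y = 0.6711
  B: x = 0.0674, y = 0.1038
  C: x = 0.4013, y = 0.1726
  D: x = 0.2024, y = 0.0526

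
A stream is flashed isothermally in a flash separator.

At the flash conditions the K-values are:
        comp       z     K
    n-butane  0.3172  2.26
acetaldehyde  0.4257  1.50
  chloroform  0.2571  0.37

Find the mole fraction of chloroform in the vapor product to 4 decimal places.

Material balance + equilibrium reduce to Σ zᵢ(Kᵢ−1)/(1+ψ(Kᵢ−1)) = 0.
Check two-phase: ΣzᵢKᵢ = 1.4505 > 1 and Σzᵢ/Kᵢ = 1.1190 > 1, so g(0) = 0.4505 > 0 and g(1) = -0.1190 < 0.
Iterate (Newton) starting at ψ = 0.5:
  ψ = 0.5000: g = 0.17902, g' = -0.4751 → ψ = 0.8768
  ψ = 0.8768: g = -0.02398, g' = -0.6744 → ψ = 0.8412
  ψ = 0.8412: g = -0.00075, g' = -0.6333 → ψ = 0.8400
Converged at ψ = 0.8400.
Compositions from xᵢ = zᵢ/(1+ψ(Kᵢ−1)), yᵢ = Kᵢxᵢ:
  n-butane: x = 0.1541, y = 0.3483
  acetaldehyde: x = 0.2998, y = 0.4497
  chloroform: x = 0.5461, y = 0.2021

y_chloroform = 0.2021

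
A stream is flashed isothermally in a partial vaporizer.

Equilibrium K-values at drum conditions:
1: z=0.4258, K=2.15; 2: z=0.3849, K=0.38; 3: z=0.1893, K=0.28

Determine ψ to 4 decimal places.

Let ψ = V/F and solve Σ zᵢ(Kᵢ−1)/(1+ψ(Kᵢ−1)) = 0.
Feasibility: ΣzᵢKᵢ = 1.1147, Σzᵢ/Kᵢ = 1.8870 — both > 1, two phases present.
Newton–Raphson from ψ = 0.5:
  ψ = 0.5000: g = -0.24791, g' = -0.7774 → ψ = 0.1811
  ψ = 0.1811: g = -0.02027, g' = -0.7032 → ψ = 0.1523
  ψ = 0.1523: g = 0.00012, g' = -0.7120 → ψ = 0.1524
Converged at ψ = 0.1524.

ψ = 0.1524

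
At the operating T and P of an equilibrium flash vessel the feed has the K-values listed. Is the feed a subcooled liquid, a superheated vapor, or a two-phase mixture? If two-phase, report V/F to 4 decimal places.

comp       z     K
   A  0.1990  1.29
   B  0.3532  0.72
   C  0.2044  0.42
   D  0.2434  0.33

subcooled liquid

ΣzᵢKᵢ = 0.6772; Σzᵢ/Kᵢ = 1.8691.
Since ΣzᵢKᵢ < 1 the mixture is below its bubble point — single liquid phase.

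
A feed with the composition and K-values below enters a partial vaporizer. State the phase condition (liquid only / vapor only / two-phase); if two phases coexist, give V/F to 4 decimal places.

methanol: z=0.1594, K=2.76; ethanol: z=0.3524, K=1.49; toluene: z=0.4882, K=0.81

vapor only

ΣzᵢKᵢ = 1.3605; Σzᵢ/Kᵢ = 0.8970.
Since Σzᵢ/Kᵢ < 1 the mixture is above its dew point — single vapor phase.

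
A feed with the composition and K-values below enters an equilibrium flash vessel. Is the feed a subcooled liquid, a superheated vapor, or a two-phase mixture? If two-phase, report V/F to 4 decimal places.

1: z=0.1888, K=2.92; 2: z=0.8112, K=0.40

subcooled liquid

ΣzᵢKᵢ = 0.8758; Σzᵢ/Kᵢ = 2.0927.
Since ΣzᵢKᵢ < 1 the mixture is below its bubble point — single liquid phase.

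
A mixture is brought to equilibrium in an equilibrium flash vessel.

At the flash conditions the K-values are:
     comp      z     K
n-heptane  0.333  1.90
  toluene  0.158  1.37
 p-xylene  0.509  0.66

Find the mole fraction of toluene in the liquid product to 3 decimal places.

Material balance + equilibrium reduce to Σ zᵢ(Kᵢ−1)/(1+V/F(Kᵢ−1)) = 0.
Feasibility: ΣzᵢKᵢ = 1.185, Σzᵢ/Kᵢ = 1.062 — both > 1, two phases present.
Newton iteration, V/F⁰ = 0.5:
  V/F = 0.500: g = 0.0475, g' = -0.229 → V/F = 0.707
  V/F = 0.707: g = 0.0016, g' = -0.216 → V/F = 0.715
Converged at V/F = 0.715.
Compositions from xᵢ = zᵢ/(1+V/F(Kᵢ−1)), yᵢ = Kᵢxᵢ:
  n-heptane: x = 0.203, y = 0.385
  toluene: x = 0.125, y = 0.171
  p-xylene: x = 0.672, y = 0.444

x_toluene = 0.125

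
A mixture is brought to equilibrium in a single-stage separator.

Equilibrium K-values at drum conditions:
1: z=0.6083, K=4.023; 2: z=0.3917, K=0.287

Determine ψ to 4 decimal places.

ψ = 0.7236

Binary case is linear: z₁(K₁−1)(1+ψ(K₂−1)) + z₂(K₂−1)(1+ψ(K₁−1)) = 0
⇒ ψ = [z₁(K₁−1)+z₂(K₂−1)] / [−(K₁−1)(K₂−1)] = 1.55961/2.15540 = 0.7236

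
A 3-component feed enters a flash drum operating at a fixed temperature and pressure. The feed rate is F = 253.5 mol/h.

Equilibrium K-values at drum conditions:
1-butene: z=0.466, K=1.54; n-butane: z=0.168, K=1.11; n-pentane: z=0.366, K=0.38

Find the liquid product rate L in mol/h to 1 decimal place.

L = 214.8 mol/h

Material balance + equilibrium reduce to Σ zᵢ(Kᵢ−1)/(1+β(Kᵢ−1)) = 0.
g(0) = ΣzᵢKᵢ − 1 = 0.043 and g(1) = 1 − Σzᵢ/Kᵢ = -0.417, so a root lies in (0, 1).
Newton iteration, β⁰ = 0.37:
  β = 0.370: g = -0.0670, g' = -0.333 → β = 0.169
  β = 0.169: g = -0.0047, g' = -0.292 → β = 0.153
Converged at β = 0.153.
Then V = β·F = 0.1527·253.5 = 38.7 mol/h and L = F − V = 214.8 mol/h.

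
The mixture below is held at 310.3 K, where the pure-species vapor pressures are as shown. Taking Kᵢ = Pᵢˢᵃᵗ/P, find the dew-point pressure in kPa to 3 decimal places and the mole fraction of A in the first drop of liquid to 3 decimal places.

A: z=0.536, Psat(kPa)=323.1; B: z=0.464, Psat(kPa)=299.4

Pdew = 311.653 kPa, x_A = 0.517

At the dew point ψ → 1, so Σzᵢ/Kᵢ = 1 with Kᵢ = Pᵢˢᵃᵗ/P ⇒ 1/P = Σzᵢ/Pᵢˢᵃᵗ.
1/P = 0.536/323.1 + 0.464/299.4 = 0.003209 ⇒ P = 311.653 kPa
xᵢ = zᵢP/Pᵢˢᵃᵗ ⇒ x_A = 0.536·311.653/323.1 = 0.517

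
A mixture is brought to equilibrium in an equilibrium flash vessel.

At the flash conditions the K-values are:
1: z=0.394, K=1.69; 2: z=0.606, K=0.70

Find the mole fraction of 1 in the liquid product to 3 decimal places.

x_1 = 0.303

Binary case is linear: z₁(K₁−1)(1+ψ(K₂−1)) + z₂(K₂−1)(1+ψ(K₁−1)) = 0
⇒ ψ = [z₁(K₁−1)+z₂(K₂−1)] / [−(K₁−1)(K₂−1)] = 0.0901/0.2070 = 0.435
Compositions from xᵢ = zᵢ/(1+ψ(Kᵢ−1)), yᵢ = Kᵢxᵢ:
  1: x = 0.303, y = 0.512
  2: x = 0.697, y = 0.488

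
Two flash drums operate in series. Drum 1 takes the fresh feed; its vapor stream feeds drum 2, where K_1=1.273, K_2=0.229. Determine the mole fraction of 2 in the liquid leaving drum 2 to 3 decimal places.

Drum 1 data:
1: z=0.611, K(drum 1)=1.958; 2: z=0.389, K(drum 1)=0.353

x_2 (drum 2) = 0.261

Drum 1:
Rachford–Rice: g(ψ₁) = Σ zᵢ(Kᵢ−1)/(1+ψ₁(Kᵢ−1)) = 0.
Feasibility: ΣzᵢKᵢ = 1.334, Σzᵢ/Kᵢ = 1.414 — both > 1, two phases present.
Binary case is linear: z₁(K₁−1)(1+ψ₁(K₂−1)) + z₂(K₂−1)(1+ψ₁(K₁−1)) = 0
⇒ ψ₁ = [z₁(K₁−1)+z₂(K₂−1)] / [−(K₁−1)(K₂−1)] = 0.3337/0.6198 = 0.538
Drum-1 compositions:
  1: x = 0.403, y = 0.789
  2: x = 0.597, y = 0.211
Drum-2 feed = drum-1 vapor: z₂ = (0.7893, 0.2107).
Drum 2:
Let ψ₂ = V/F and solve Σ zᵢ(Kᵢ−1)/(1+ψ₂(Kᵢ−1)) = 0.
Feasibility: ΣzᵢKᵢ = 1.053, Σzᵢ/Kᵢ = 1.540 — both > 1, two phases present.
Binary case is linear: z₁(K₁−1)(1+ψ₂(K₂−1)) + z₂(K₂−1)(1+ψ₂(K₁−1)) = 0
⇒ ψ₂ = [z₁(K₁−1)+z₂(K₂−1)] / [−(K₁−1)(K₂−1)] = 0.0530/0.2105 = 0.252
  1: x = 0.739, y = 0.940
  2: x = 0.261, y = 0.060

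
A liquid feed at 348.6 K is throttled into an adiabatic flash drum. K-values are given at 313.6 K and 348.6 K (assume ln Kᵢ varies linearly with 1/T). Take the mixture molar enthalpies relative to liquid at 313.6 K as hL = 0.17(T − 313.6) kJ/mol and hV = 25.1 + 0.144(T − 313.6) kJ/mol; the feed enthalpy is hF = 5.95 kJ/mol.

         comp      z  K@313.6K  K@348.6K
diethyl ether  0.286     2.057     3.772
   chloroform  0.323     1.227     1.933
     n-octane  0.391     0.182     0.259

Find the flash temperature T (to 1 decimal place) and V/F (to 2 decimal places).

Adiabatic flash: solve Rachford–Rice at each trial T, then check hF = ψ·hV(T) + (1−ψ)·hL(T).
  T = 313.6 K: K = (2.057, 1.227, 0.182), RR gives ψ = 0.094, H_out = 2.372 kJ/mol
  T = 348.6 K: K = (3.772, 1.933, 0.259), RR gives ψ = 0.572, H_out = 19.792 kJ/mol
  T = 331.1 K: K = (2.830, 1.559, 0.219), RR gives ψ = 0.406, H_out = 12.991 kJ/mol
  T = 322.4 K: K = (2.426, 1.388, 0.200), RR gives ψ = 0.282, H_out = 8.515 kJ/mol
  T = 318.0 K: K = (2.236, 1.306, 0.191), RR gives ψ = 0.199, H_out = 5.722 kJ/mol
  T = 320.2 K: K = (2.330, 1.347, 0.196), RR gives ψ = 0.243, H_out = 7.176 kJ/mol
Linear interpolation between T = 318.0 (H_out = 5.722) and T = 320.2 (H_out = 7.176) on hF = 5.95 gives T ≈ 318.3 K, at which ψ = 0.21.

T = 318.3 K, V/F = 0.21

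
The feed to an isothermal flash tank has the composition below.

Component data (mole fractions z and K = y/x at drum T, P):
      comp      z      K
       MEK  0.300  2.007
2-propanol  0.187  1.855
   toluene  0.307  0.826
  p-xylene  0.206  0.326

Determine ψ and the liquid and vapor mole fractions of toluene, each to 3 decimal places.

ψ = 0.603, x_toluene = 0.343, y_toluene = 0.283

Let ψ = V/F and solve Σ zᵢ(Kᵢ−1)/(1+ψ(Kᵢ−1)) = 0.
g(0) = ΣzᵢKᵢ − 1 = 0.270 and g(1) = 1 − Σzᵢ/Kᵢ = -0.254, so a root lies in (0, 1).
Iterate (Newton) starting at ψ = 0.43:
  ψ = 0.430: g = 0.0745, g' = -0.418 → ψ = 0.608
  ψ = 0.608: g = -0.0026, g' = -0.457 → ψ = 0.603
Converged at ψ = 0.603.
Compositions from xᵢ = zᵢ/(1+ψ(Kᵢ−1)), yᵢ = Kᵢxᵢ:
  MEK: x = 0.187, y = 0.375
  2-propanol: x = 0.123, y = 0.229
  toluene: x = 0.343, y = 0.283
  p-xylene: x = 0.347, y = 0.113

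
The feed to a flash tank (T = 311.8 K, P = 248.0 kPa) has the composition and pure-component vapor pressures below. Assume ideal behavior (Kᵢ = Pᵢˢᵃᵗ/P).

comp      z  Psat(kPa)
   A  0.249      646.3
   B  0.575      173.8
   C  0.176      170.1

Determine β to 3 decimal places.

β = 0.355

Raoult's law: Kᵢ = Pᵢˢᵃᵗ/P = Pᵢˢᵃᵗ/248.0.
  K_A = 646.3/248.0 = 2.60605, K_B = 173.8/248.0 = 0.70081, K_C = 170.1/248.0 = 0.68589
Newton–Raphson from β = 0.5:
  β = 0.500: g = -0.0461, g' = -0.293 → β = 0.343
  β = 0.343: g = 0.0043, g' = -0.353 → β = 0.355
Converged at β = 0.355.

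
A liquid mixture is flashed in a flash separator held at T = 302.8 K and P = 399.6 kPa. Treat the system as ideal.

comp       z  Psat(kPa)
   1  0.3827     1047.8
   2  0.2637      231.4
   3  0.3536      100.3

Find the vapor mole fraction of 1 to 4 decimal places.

Raoult's law: Kᵢ = Pᵢˢᵃᵗ/P = Pᵢˢᵃᵗ/399.6.
  K_1 = 1047.8/399.6 = 2.622122, K_2 = 231.4/399.6 = 0.579079, K_3 = 100.3/399.6 = 0.251001
Material balance + equilibrium reduce to Σ zᵢ(Kᵢ−1)/(1+ψ(Kᵢ−1)) = 0.
Feasibility: ΣzᵢKᵢ = 1.2449, Σzᵢ/Kᵢ = 2.0101 — both > 1, two phases present.
Iterate (Newton) starting at ψ = 0.5:
  ψ = 0.5000: g = -0.22122, g' = -0.8890 → ψ = 0.2511
  ψ = 0.2511: g = -0.00924, g' = -0.8677 → ψ = 0.2405
Converged at ψ = 0.2405.
Compositions from xᵢ = zᵢ/(1+ψ(Kᵢ−1)), yᵢ = Kᵢxᵢ:
  1: x = 0.2753, y = 0.7218
  2: x = 0.2934, y = 0.1699
  3: x = 0.4313, y = 0.1083

y_1 = 0.7218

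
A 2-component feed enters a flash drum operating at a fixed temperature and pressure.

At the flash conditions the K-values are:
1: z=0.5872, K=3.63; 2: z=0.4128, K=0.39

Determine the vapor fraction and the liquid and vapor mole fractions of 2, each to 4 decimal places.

ψ = 0.8057, x_2 = 0.8117, y_2 = 0.3166

Binary case is linear: z₁(K₁−1)(1+ψ(K₂−1)) + z₂(K₂−1)(1+ψ(K₁−1)) = 0
⇒ ψ = [z₁(K₁−1)+z₂(K₂−1)] / [−(K₁−1)(K₂−1)] = 1.29253/1.60430 = 0.8057
Compositions from xᵢ = zᵢ/(1+ψ(Kᵢ−1)), yᵢ = Kᵢxᵢ:
  1: x = 0.1883, y = 0.6834
  2: x = 0.8117, y = 0.3166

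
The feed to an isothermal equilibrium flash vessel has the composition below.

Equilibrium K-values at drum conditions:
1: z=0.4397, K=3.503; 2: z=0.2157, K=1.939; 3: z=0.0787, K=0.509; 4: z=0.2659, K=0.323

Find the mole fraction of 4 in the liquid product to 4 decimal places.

x_4 = 0.6027

Rachford–Rice: g(β) = Σ zᵢ(Kᵢ−1)/(1+β(Kᵢ−1)) = 0.
g(0) = ΣzᵢKᵢ − 1 = 1.0845 and g(1) = 1 − Σzᵢ/Kᵢ = -0.2146, so a root lies in (0, 1).
Newton–Raphson from β = 0.58:
  β = 0.5800: g = 0.22960, g' = -0.9055 → β = 0.8336
  β = 0.8336: g = -0.00840, g' = -1.0454 → β = 0.8255
Converged at β = 0.8255.
Compositions from xᵢ = zᵢ/(1+β(Kᵢ−1)), yᵢ = Kᵢxᵢ:
  1: x = 0.1434, y = 0.5023
  2: x = 0.1215, y = 0.2356
  3: x = 0.1323, y = 0.0674
  4: x = 0.6027, y = 0.1947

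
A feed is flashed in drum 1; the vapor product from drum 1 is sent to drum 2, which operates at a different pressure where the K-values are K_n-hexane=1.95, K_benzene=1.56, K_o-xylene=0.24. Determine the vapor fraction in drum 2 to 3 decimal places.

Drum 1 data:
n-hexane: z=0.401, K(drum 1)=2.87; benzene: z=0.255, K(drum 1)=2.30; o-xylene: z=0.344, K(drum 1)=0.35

V/F (drum 2) = 0.668

Drum 1:
Material balance + equilibrium reduce to Σ zᵢ(Kᵢ−1)/(1+ψ₁(Kᵢ−1)) = 0.
Feasibility: ΣzᵢKᵢ = 1.858, Σzᵢ/Kᵢ = 1.233 — both > 1, two phases present.
Newton–Raphson from ψ₁ = 0.5:
  ψ₁ = 0.500: g = 0.2572, g' = -0.852 → ψ₁ = 0.802
  ψ₁ = 0.802: g = -0.0048, g' = -0.962 → ψ₁ = 0.797
Converged at ψ₁ = 0.797.
Drum-1 compositions:
  n-hexane: x = 0.161, y = 0.462
  benzene: x = 0.125, y = 0.288
  o-xylene: x = 0.714, y = 0.250
Drum-2 feed = drum-1 vapor: z₂ = (0.4621, 0.2881, 0.2498).
Drum 2:
Rachford–Rice: g(ψ₂) = Σ zᵢ(Kᵢ−1)/(1+ψ₂(Kᵢ−1)) = 0.
Check two-phase: ΣzᵢKᵢ = 1.410 > 1 and Σzᵢ/Kᵢ = 1.463 > 1, so g(0) = 0.410 > 0 and g(1) = -0.463 < 0.
Iterate (Newton) starting at ψ₂ = 0.35:
  ψ₂ = 0.350: g = 0.2057, g' = -0.566 → ψ₂ = 0.714
  ψ₂ = 0.714: g = -0.0378, g' = -0.883 → ψ₂ = 0.671
  ψ₂ = 0.671: g = -0.0018, g' = -0.804 → ψ₂ = 0.668
Converged at ψ₂ = 0.668.
  n-hexane: x = 0.283, y = 0.551
  benzene: x = 0.210, y = 0.327
  o-xylene: x = 0.508, y = 0.122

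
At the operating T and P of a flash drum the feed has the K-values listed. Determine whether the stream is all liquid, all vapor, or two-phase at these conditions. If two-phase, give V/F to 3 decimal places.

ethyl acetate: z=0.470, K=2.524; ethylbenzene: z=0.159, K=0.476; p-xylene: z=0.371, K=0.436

two-phase, V/F = 0.503

ΣzᵢKᵢ = 1.424; Σzᵢ/Kᵢ = 1.371.
Both exceed 1, so a two-phase solution exists.
Let ψ = V/F and solve Σ zᵢ(Kᵢ−1)/(1+ψ(Kᵢ−1)) = 0.
Newton iteration, ψ⁰ = 0.5:
  ψ = 0.500: g = 0.0022, g' = -0.661 → ψ = 0.503
Converged at ψ = 0.503.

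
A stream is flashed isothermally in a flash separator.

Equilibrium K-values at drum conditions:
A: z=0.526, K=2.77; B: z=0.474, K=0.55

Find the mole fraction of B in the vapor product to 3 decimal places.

Iterate (Newton) starting at ψ = 0.62:
  ψ = 0.620: g = 0.1481, g' = -0.559 → ψ = 0.885
  ψ = 0.885: g = 0.0084, g' = -0.515 → ψ = 0.901
Converged at ψ = 0.901.
Compositions from xᵢ = zᵢ/(1+ψ(Kᵢ−1)), yᵢ = Kᵢxᵢ:
  A: x = 0.203, y = 0.561
  B: x = 0.797, y = 0.439

y_B = 0.439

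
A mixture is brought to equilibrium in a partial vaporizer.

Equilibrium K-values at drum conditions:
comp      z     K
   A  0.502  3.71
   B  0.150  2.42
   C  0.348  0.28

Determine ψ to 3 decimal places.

ψ = 0.755

Iterate (Newton) starting at ψ = 0.5:
  ψ = 0.500: g = 0.3107, g' = -1.209 → ψ = 0.757
  ψ = 0.757: g = -0.0024, g' = -1.338 → ψ = 0.755
Converged at ψ = 0.755.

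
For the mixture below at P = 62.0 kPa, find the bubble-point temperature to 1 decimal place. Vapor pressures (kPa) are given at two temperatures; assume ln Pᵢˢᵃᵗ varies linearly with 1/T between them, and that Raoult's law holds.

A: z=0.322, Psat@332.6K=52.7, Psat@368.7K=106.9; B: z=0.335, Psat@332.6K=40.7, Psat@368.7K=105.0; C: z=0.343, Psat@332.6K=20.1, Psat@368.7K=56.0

T = 352.8 K

Bubble-point temperature: ΣzᵢPᵢˢᵃᵗ(T) = P. Interpolate ln Pᵢˢᵃᵗ = aᵢ + bᵢ/T.
  T = 332.6 K: ΣzᵢPᵢˢᵃᵗ = 37.50 kPa
  T = 368.7 K: ΣzᵢPᵢˢᵃᵗ = 88.80 kPa
  T = 350.6 K: ΣzᵢPᵢˢᵃᵗ = 58.80 kPa
  T = 359.6 K: ΣzᵢPᵢˢᵃᵗ = 72.52 kPa
  T = 355.1 K: ΣzᵢPᵢˢᵃᵗ = 65.38 kPa
  T = 352.9 K: ΣzᵢPᵢˢᵃᵗ = 62.09 kPa
Interpolating between 350.6 K and 352.9 K gives T ≈ 352.8 K.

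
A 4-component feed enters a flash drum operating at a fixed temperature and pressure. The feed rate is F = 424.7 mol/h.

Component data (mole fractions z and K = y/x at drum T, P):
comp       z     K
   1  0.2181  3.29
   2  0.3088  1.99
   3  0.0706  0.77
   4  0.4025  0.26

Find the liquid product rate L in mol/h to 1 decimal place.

L = 236.9 mol/h

Newton iteration, β⁰ = 0.65:
  β = 0.6500: g = -0.20627, g' = -1.1202 → β = 0.4659
  β = 0.4659: g = -0.02187, g' = -0.9275 → β = 0.4423
  β = 0.4423: g = -0.00009, g' = -0.9204 → β = 0.4422
Converged at β = 0.4422.
Then V = β·F = 0.4422·424.7 = 187.8 mol/h and L = F − V = 236.9 mol/h.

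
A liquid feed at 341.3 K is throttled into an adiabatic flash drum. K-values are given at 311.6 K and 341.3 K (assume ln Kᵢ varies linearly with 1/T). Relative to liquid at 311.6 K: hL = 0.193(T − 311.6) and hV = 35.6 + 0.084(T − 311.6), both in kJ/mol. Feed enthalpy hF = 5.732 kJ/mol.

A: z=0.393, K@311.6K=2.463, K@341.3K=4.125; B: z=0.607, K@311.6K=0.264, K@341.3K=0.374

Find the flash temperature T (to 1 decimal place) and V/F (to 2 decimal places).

T = 313.7 K, V/F = 0.15

Adiabatic flash: solve Rachford–Rice at each trial T, then check hF = ψ·hV(T) + (1−ψ)·hL(T).
  T = 311.6 K: K = (2.463, 0.264), RR gives ψ = 0.119, H_out = 4.239 kJ/mol
  T = 341.3 K: K = (4.125, 0.374), RR gives ψ = 0.434, H_out = 19.763 kJ/mol
  T = 326.5 K: K = (3.228, 0.317), RR gives ψ = 0.303, H_out = 13.166 kJ/mol
  T = 319.1 K: K = (2.831, 0.290), RR gives ψ = 0.222, H_out = 9.171 kJ/mol
  T = 315.4 K: K = (2.645, 0.277), RR gives ψ = 0.175, H_out = 6.879 kJ/mol
  T = 313.5 K: K = (2.553, 0.270), RR gives ψ = 0.148, H_out = 5.600 kJ/mol
Linear interpolation between T = 313.5 (H_out = 5.600) and T = 315.4 (H_out = 6.879) on hF = 5.732 gives T ≈ 313.7 K, at which ψ = 0.15.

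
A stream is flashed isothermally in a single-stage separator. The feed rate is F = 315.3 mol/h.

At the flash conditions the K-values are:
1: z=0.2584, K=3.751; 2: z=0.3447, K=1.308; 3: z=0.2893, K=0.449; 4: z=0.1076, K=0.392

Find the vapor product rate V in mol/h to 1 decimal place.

V = 198.0 mol/h

Newton–Raphson from ψ = 0.5:
  ψ = 0.5000: g = 0.07723, g' = -0.6205 → ψ = 0.6245
  ψ = 0.6245: g = 0.00211, g' = -0.5952 → ψ = 0.6280
Converged at ψ = 0.6280.
Then V = ψ·F = 0.6280·315.3 = 198.0 mol/h and L = F − V = 117.3 mol/h.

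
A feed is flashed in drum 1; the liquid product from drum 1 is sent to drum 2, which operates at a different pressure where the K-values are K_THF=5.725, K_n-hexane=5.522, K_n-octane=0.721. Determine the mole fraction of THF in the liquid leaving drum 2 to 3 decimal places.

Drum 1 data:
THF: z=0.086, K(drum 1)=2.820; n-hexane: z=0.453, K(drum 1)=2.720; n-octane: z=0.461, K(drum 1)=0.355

Drum 1:
Newton–Raphson from ψ₁ = 0.54:
  ψ₁ = 0.540: g = 0.0266, g' = -0.884 → ψ₁ = 0.570
Converged at ψ₁ = 0.570.
Drum-1 compositions:
  THF: x = 0.042, y = 0.119
  n-hexane: x = 0.229, y = 0.622
  n-octane: x = 0.729, y = 0.259
Drum-2 feed = drum-1 liquid: z₂ = (0.0422, 0.2287, 0.7291).
Drum 2:
Let ψ₂ = V/F and solve Σ zᵢ(Kᵢ−1)/(1+ψ₂(Kᵢ−1)) = 0.
g(0) = ΣzᵢKᵢ − 1 = 1.030 and g(1) = 1 − Σzᵢ/Kᵢ = -0.060, so a root lies in (0, 1).
Iterate (Newton) starting at ψ₂ = 0.44:
  ψ₂ = 0.440: g = 0.1789, g' = -0.696 → ψ₂ = 0.697
  ψ₂ = 0.697: g = 0.0431, g' = -0.410 → ψ₂ = 0.802
  ψ₂ = 0.802: g = 0.0031, g' = -0.354 → ψ₂ = 0.811
Converged at ψ₂ = 0.811.
  THF: x = 0.009, y = 0.050
  n-hexane: x = 0.049, y = 0.271
  n-octane: x = 0.942, y = 0.679

x_THF (drum 2) = 0.009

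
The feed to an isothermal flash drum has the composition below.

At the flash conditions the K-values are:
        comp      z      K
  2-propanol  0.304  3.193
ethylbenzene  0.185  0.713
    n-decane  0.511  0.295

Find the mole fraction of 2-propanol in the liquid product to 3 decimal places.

x_2-propanol = 0.215

Material balance + equilibrium reduce to Σ zᵢ(Kᵢ−1)/(1+ψ(Kᵢ−1)) = 0.
Feasibility: ΣzᵢKᵢ = 1.253, Σzᵢ/Kᵢ = 2.087 — both > 1, two phases present.
Newton iteration, ψ⁰ = 0.48:
  ψ = 0.480: g = -0.2813, g' = -0.948 → ψ = 0.183
  ψ = 0.183: g = 0.0059, g' = -1.096 → ψ = 0.189
Converged at ψ = 0.189.
Compositions from xᵢ = zᵢ/(1+ψ(Kᵢ−1)), yᵢ = Kᵢxᵢ:
  2-propanol: x = 0.215, y = 0.687
  ethylbenzene: x = 0.196, y = 0.139
  n-decane: x = 0.589, y = 0.174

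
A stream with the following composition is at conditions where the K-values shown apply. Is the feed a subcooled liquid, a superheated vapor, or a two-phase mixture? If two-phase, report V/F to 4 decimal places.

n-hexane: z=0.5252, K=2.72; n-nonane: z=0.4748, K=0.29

ΣzᵢKᵢ = 1.5662; Σzᵢ/Kᵢ = 1.8303.
Both exceed 1, so a two-phase solution exists.
Binary case is linear: z₁(K₁−1)(1+ψ(K₂−1)) + z₂(K₂−1)(1+ψ(K₁−1)) = 0
⇒ ψ = [z₁(K₁−1)+z₂(K₂−1)] / [−(K₁−1)(K₂−1)] = 0.56624/1.22120 = 0.4637

two-phase, V/F = 0.4637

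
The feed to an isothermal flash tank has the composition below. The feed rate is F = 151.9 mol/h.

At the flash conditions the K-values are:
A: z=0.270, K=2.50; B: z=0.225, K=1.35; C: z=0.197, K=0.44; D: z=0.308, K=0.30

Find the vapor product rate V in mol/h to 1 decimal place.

Material balance + equilibrium reduce to Σ zᵢ(Kᵢ−1)/(1+ψ(Kᵢ−1)) = 0.
Feasibility: ΣzᵢKᵢ = 1.158, Σzᵢ/Kᵢ = 1.749 — both > 1, two phases present.
Newton iteration, ψ⁰ = 0.5:
  ψ = 0.500: g = -0.1865, g' = -0.695 → ψ = 0.232
  ψ = 0.232: g = -0.0106, g' = -0.655 → ψ = 0.215
Converged at ψ = 0.215.
Then V = ψ·F = 0.2154·151.9 = 32.7 mol/h and L = F − V = 119.2 mol/h.

V = 32.7 mol/h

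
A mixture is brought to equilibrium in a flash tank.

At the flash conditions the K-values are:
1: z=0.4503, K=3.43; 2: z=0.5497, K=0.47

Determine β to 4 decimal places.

Rachford–Rice: g(β) = Σ zᵢ(Kᵢ−1)/(1+β(Kᵢ−1)) = 0.
Feasibility: ΣzᵢKᵢ = 1.8029, Σzᵢ/Kᵢ = 1.3009 — both > 1, two phases present.
Binary case is linear: z₁(K₁−1)(1+β(K₂−1)) + z₂(K₂−1)(1+β(K₁−1)) = 0
⇒ β = [z₁(K₁−1)+z₂(K₂−1)] / [−(K₁−1)(K₂−1)] = 0.80289/1.28790 = 0.6234

β = 0.6234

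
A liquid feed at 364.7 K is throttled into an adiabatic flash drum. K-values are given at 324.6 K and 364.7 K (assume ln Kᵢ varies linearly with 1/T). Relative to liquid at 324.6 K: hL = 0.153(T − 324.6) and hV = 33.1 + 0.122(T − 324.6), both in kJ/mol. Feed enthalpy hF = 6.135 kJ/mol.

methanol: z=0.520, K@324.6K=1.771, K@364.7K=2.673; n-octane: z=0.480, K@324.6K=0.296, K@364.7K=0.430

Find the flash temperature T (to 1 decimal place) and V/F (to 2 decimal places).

T = 327.6 K, V/F = 0.17

Adiabatic flash: solve Rachford–Rice at each trial T, then check hF = ψ·hV(T) + (1−ψ)·hL(T).
  T = 324.6 K: K = (1.771, 0.296), RR gives ψ = 0.116, H_out = 3.842 kJ/mol
  T = 364.7 K: K = (2.673, 0.430), RR gives ψ = 0.625, H_out = 26.058 kJ/mol
  T = 344.6 K: K = (2.201, 0.360), RR gives ψ = 0.413, H_out = 16.487 kJ/mol
  T = 334.6 K: K = (1.981, 0.328), RR gives ψ = 0.284, H_out = 10.840 kJ/mol
  T = 329.6 K: K = (1.874, 0.312), RR gives ψ = 0.207, H_out = 7.569 kJ/mol
  T = 327.1 K: K = (1.822, 0.304), RR gives ψ = 0.163, H_out = 5.773 kJ/mol
  T = 328.4 K: K = (1.849, 0.308), RR gives ψ = 0.186, H_out = 6.723 kJ/mol
Linear interpolation between T = 327.1 (H_out = 5.773) and T = 328.4 (H_out = 6.723) on hF = 6.135 gives T ≈ 327.6 K, at which ψ = 0.17.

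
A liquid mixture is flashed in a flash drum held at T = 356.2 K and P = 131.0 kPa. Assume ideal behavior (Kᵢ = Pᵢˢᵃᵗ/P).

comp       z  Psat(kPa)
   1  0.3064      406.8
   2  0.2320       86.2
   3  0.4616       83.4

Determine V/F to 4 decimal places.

Raoult's law: Kᵢ = Pᵢˢᵃᵗ/P = Pᵢˢᵃᵗ/131.0.
  K_1 = 406.8/131.0 = 3.105344, K_2 = 86.2/131.0 = 0.658015, K_3 = 83.4/131.0 = 0.636641
Rachford–Rice: g(V/F) = Σ zᵢ(Kᵢ−1)/(1+V/F(Kᵢ−1)) = 0.
Check two-phase: ΣzᵢKᵢ = 1.3980 > 1 and Σzᵢ/Kᵢ = 1.1763 > 1, so g(0) = 0.3980 > 0 and g(1) = -0.1763 < 0.
Iterate (Newton) starting at V/F = 0.53:
  V/F = 0.5300: g = 0.00025, g' = -0.4373 → V/F = 0.5306
Converged at V/F = 0.5306.

V/F = 0.5306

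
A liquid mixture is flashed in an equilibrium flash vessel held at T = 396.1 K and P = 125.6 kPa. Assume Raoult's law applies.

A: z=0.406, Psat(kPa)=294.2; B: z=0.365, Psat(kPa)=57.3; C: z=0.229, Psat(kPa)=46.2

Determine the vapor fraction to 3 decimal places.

ψ = 0.259

Raoult's law: Kᵢ = Pᵢˢᵃᵗ/P = Pᵢˢᵃᵗ/125.6.
  K_A = 294.2/125.6 = 2.34236, K_B = 57.3/125.6 = 0.45621, K_C = 46.2/125.6 = 0.36783
Let ψ = V/F and solve Σ zᵢ(Kᵢ−1)/(1+ψ(Kᵢ−1)) = 0.
Feasibility: ΣzᵢKᵢ = 1.202, Σzᵢ/Kᵢ = 1.596 — both > 1, two phases present.
Newton iteration, ψ⁰ = 0.5:
  ψ = 0.500: g = -0.1582, g' = -0.661 → ψ = 0.261
  ψ = 0.261: g = -0.0010, g' = -0.679 → ψ = 0.259
Converged at ψ = 0.259.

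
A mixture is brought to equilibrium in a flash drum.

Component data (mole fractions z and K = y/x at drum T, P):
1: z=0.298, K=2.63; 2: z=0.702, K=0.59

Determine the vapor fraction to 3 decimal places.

Binary case is linear: z₁(K₁−1)(1+ψ(K₂−1)) + z₂(K₂−1)(1+ψ(K₁−1)) = 0
⇒ ψ = [z₁(K₁−1)+z₂(K₂−1)] / [−(K₁−1)(K₂−1)] = 0.1979/0.6683 = 0.296

ψ = 0.296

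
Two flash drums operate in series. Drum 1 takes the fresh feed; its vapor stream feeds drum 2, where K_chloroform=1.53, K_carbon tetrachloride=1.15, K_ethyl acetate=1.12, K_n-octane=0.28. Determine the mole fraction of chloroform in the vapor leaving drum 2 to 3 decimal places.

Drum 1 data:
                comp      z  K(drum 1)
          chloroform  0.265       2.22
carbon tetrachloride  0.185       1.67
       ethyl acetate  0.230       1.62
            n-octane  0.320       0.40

y_chloroform (drum 2) = 0.416

Drum 1:
Iterate (Newton) starting at ψ₁ = 0.44:
  ψ₁ = 0.440: g = 0.1573, g' = -0.484 → ψ₁ = 0.765
  ψ₁ = 0.765: g = -0.0090, g' = -0.576 → ψ₁ = 0.749
Converged at ψ₁ = 0.749.
Drum-1 compositions:
  chloroform: x = 0.138, y = 0.307
  carbon tetrachloride: x = 0.123, y = 0.206
  ethyl acetate: x = 0.157, y = 0.254
  n-octane: x = 0.581, y = 0.233
Drum-2 feed = drum-1 vapor: z₂ = (0.3074, 0.2057, 0.2544, 0.2325).
Drum 2:
Let ψ₂ = V/F and solve Σ zᵢ(Kᵢ−1)/(1+ψ₂(Kᵢ−1)) = 0.
g(0) = ΣzᵢKᵢ − 1 = 0.057 and g(1) = 1 − Σzᵢ/Kᵢ = -0.437, so a root lies in (0, 1).
Iterate (Newton) starting at ψ₂ = 0.5:
  ψ₂ = 0.500: g = -0.0753, g' = -0.356 → ψ₂ = 0.288
  ψ₂ = 0.288: g = -0.0108, g' = -0.265 → ψ₂ = 0.247
  ψ₂ = 0.247: g = -0.0002, g' = -0.254 → ψ₂ = 0.246
Converged at ψ₂ = 0.246.
  chloroform: x = 0.272, y = 0.416
  carbon tetrachloride: x = 0.198, y = 0.228
  ethyl acetate: x = 0.247, y = 0.277
  n-octane: x = 0.283, y = 0.079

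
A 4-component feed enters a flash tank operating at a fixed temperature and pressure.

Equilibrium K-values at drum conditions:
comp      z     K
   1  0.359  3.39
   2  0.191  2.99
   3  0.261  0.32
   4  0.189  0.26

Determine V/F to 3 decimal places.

V/F = 0.578

Rachford–Rice: g(V/F) = Σ zᵢ(Kᵢ−1)/(1+V/F(Kᵢ−1)) = 0.
Check two-phase: ΣzᵢKᵢ = 1.921 > 1 and Σzᵢ/Kᵢ = 1.712 > 1, so g(0) = 0.921 > 0 and g(1) = -0.712 < 0.
Iterate (Newton) starting at V/F = 0.5:
  V/F = 0.500: g = 0.0905, g' = -1.153 → V/F = 0.578
Converged at V/F = 0.578.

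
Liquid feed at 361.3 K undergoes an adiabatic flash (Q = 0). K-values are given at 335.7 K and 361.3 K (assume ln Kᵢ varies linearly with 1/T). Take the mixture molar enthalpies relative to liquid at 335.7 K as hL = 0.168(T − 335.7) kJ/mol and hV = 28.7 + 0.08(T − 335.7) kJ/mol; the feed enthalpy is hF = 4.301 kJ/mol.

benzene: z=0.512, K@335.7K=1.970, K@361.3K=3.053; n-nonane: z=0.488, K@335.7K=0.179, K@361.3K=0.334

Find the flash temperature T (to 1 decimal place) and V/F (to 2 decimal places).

Adiabatic flash: solve Rachford–Rice at each trial T, then check hF = ψ·hV(T) + (1−ψ)·hL(T).
  T = 335.7 K: K = (1.970, 0.179), RR gives ψ = 0.121, H_out = 3.459 kJ/mol
  T = 361.3 K: K = (3.053, 0.334), RR gives ψ = 0.531, H_out = 18.346 kJ/mol
  T = 348.5 K: K = (2.472, 0.247), RR gives ψ = 0.349, H_out = 11.767 kJ/mol
  T = 342.1 K: K = (2.212, 0.211), RR gives ψ = 0.246, H_out = 8.002 kJ/mol
  T = 338.9 K: K = (2.088, 0.195), RR gives ψ = 0.187, H_out = 5.860 kJ/mol
  T = 337.3 K: K = (2.029, 0.187), RR gives ψ = 0.155, H_out = 4.697 kJ/mol
Linear interpolation between T = 335.7 (H_out = 3.459) and T = 337.3 (H_out = 4.697) on hF = 4.301 gives T ≈ 336.8 K, at which ψ = 0.14.

T = 336.8 K, V/F = 0.14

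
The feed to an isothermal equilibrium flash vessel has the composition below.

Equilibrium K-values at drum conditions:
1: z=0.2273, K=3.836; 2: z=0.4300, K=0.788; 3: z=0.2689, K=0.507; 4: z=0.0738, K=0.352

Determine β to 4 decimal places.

Rachford–Rice: g(β) = Σ zᵢ(Kᵢ−1)/(1+β(Kᵢ−1)) = 0.
Check two-phase: ΣzᵢKᵢ = 1.3731 > 1 and Σzᵢ/Kᵢ = 1.3450 > 1, so g(0) = 0.3731 > 0 and g(1) = -0.3450 < 0.
Newton–Raphson from β = 0.5:
  β = 0.5000: g = -0.08205, g' = -0.5198 → β = 0.3421
  β = 0.3421: g = 0.00797, g' = -0.6391 → β = 0.3546
  β = 0.3546: g = 0.00009, g' = -0.6253 → β = 0.3547
Converged at β = 0.3547.

β = 0.3547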